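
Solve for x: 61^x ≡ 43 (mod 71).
22

Baby-step giant-step with step n = ⌈√71⌉ = 9.
Baby steps 61^j mod 71 (j:value) for j=0..8: 0:1, 1:61, 2:29, 3:65, 4:60, 5:39, 6:36, 7:66, 8:50.
Giant-step multiplier: 61^(-9) ≡ 61^(70-9) = 61^61 ≡ 47 (mod 71).
Giant steps γ_i = 43·47^i mod 71: γ_0=43, γ_1=33, γ_2=60 (in table at j=4).
x = i·n + j = 2·9 + 4 = 22.
Check: 61^22 ≡ 43 (mod 71).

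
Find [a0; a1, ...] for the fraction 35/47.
[0; 1, 2, 1, 11]

Euclidean algorithm steps:
35 = 0 × 47 + 35
47 = 1 × 35 + 12
35 = 2 × 12 + 11
12 = 1 × 11 + 1
11 = 11 × 1 + 0
Continued fraction: [0; 1, 2, 1, 11]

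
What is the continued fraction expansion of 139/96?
[1; 2, 4, 3, 3]

Euclidean algorithm steps:
139 = 1 × 96 + 43
96 = 2 × 43 + 10
43 = 4 × 10 + 3
10 = 3 × 3 + 1
3 = 3 × 1 + 0
Continued fraction: [1; 2, 4, 3, 3]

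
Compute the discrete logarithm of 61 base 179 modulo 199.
36

Baby-step giant-step with step n = ⌈√199⌉ = 15.
Baby steps 179^j mod 199 (j:value) for j=0..14: 0:1, 1:179, 2:2, 3:159, 4:4, 5:119, 6:8, 7:39, 8:16, 9:78, 10:32, 11:156, 12:64, 13:113, 14:128.
Giant-step multiplier: 179^(-15) ≡ 179^(198-15) = 179^183 ≡ 59 (mod 199).
Giant steps γ_i = 61·59^i mod 199: γ_0=61, γ_1=17, γ_2=8 (in table at j=6).
x = i·n + j = 2·15 + 6 = 36.
Check: 179^36 ≡ 61 (mod 199).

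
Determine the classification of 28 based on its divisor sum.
perfect

Proper divisors of 28: sum = 1 + 2 + 4 + 7 + 14 = 28
Since 28 = 28, 28 is perfect.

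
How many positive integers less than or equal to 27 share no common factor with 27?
18

27 = 3^3
φ(n) = n × ∏(1 - 1/p) for each prime p dividing n
φ(27) = 27 × (1 - 1/3) = 18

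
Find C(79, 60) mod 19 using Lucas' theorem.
4

Using Lucas' theorem:
Write n=79 and k=60 in base 19:
n in base 19: [4, 3]
k in base 19: [3, 3]
C(79,60) mod 19 = ∏ C(n_i, k_i) mod 19
Digit binomials (mod 19): C(4,3) = 4; C(3,3) = 1
Product: 4 × 1 = 4 ≡ 4 (mod 19)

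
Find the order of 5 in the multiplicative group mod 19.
9

19 is prime, so ord(5) divides φ(19) = 18.
Divisors of 18: 1, 2, 3, 6, 9, 18.
Repeated squaring: 5^1 ≡ 5, 5^2 ≡ 6, 5^4 ≡ 17, 5^8 ≡ 4, 5^16 ≡ 16 (mod 19).
Test 5^d mod 19 for each divisor d in increasing order:
5^1 ≡ 5
5^2 ≡ 6
5^3 = 5^2·5^1 ≡ 11
5^6 = 5^4·5^2 ≡ 7
5^9 = 5^8·5^1 ≡ 1  ← first divisor giving 1
The order is 9.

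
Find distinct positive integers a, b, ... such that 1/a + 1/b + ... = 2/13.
1/7 + 1/91

Greedy algorithm:
2/13: ceiling(13/2) = 7, use 1/7
1/91: ceiling(91/1) = 91, use 1/91
Result: 2/13 = 1/7 + 1/91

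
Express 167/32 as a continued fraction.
[5; 4, 1, 1, 3]

Euclidean algorithm steps:
167 = 5 × 32 + 7
32 = 4 × 7 + 4
7 = 1 × 4 + 3
4 = 1 × 3 + 1
3 = 3 × 1 + 0
Continued fraction: [5; 4, 1, 1, 3]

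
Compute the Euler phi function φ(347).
346

347 = 347
φ(n) = n × ∏(1 - 1/p) for each prime p dividing n
φ(347) = 347 × (1 - 1/347) = 346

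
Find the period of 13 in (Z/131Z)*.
65

131 is prime, so ord(13) divides φ(131) = 130.
Divisors of 130: 1, 2, 5, 10, 13, 26, 65, 130.
Repeated squaring: 13^1 ≡ 13, 13^2 ≡ 38, 13^4 ≡ 3, 13^8 ≡ 9, 13^16 ≡ 81, 13^32 ≡ 11, 13^64 ≡ 121, 13^128 ≡ 100 (mod 131).
Test 13^d mod 131 for each divisor d in increasing order:
13^1 ≡ 13
13^2 ≡ 38
13^5 = 13^4·13^1 ≡ 39
13^10 = 13^8·13^2 ≡ 80
13^13 = 13^8·13^4·13^1 ≡ 89
13^26 = 13^16·13^8·13^2 ≡ 61
13^65 = 13^64·13^1 ≡ 1  ← first divisor giving 1
The order is 65.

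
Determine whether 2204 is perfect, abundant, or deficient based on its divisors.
deficient

Proper divisors of 2204: sum = 1 + 2 + 4 + 19 + 29 + 38 + 58 + 76 + 116 + 551 + 1102 = 1996
Since 1996 < 2204, 2204 is deficient.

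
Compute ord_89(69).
44

89 is prime, so ord(69) divides φ(89) = 88.
Divisors of 88: 1, 2, 4, 8, 11, 22, 44, 88.
Repeated squaring: 69^1 ≡ 69, 69^2 ≡ 44, 69^4 ≡ 67, 69^8 ≡ 39, 69^16 ≡ 8, 69^32 ≡ 64, 69^64 ≡ 2 (mod 89).
Test 69^d mod 89 for each divisor d in increasing order:
69^1 ≡ 69
69^2 ≡ 44
69^4 ≡ 67
69^8 ≡ 39
69^11 = 69^8·69^2·69^1 ≡ 34
69^22 = 69^16·69^4·69^2 ≡ 88
69^44 = 69^32·69^8·69^4 ≡ 1  ← first divisor giving 1
The order is 44.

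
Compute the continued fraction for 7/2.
[3; 2]

Euclidean algorithm steps:
7 = 3 × 2 + 1
2 = 2 × 1 + 0
Continued fraction: [3; 2]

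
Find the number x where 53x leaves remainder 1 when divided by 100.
17

gcd(53, 100) = 1, so the inverse exists.
Extended Euclidean algorithm on (100, 53):
100 = 1 × 53 + 47  ⟹  47 = (1)·100 + (-1)·53
53 = 1 × 47 + 6  ⟹  6 = (-1)·100 + (2)·53
47 = 7 × 6 + 5  ⟹  5 = (8)·100 + (-15)·53
6 = 1 × 5 + 1  ⟹  1 = (-9)·100 + (17)·53
So (17)·53 ≡ 1 (mod 100), i.e. 53^(-1) ≡ 17 (mod 100).
Check: 53 × 17 = 901 ≡ 1 (mod 100)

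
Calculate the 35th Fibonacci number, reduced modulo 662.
509

Matrix identity: Q^n = [[F_(n+1), F_n], [F_n, F_(n-1)]] with Q = [[1,1],[1,0]].
n = 35 = 100011₂. Square-and-multiply, entries mod 662:
Q^1 = [[1,1],[1,0]]
Q^2 = (Q^1)² = [[2,1],[1,1]]
Q^4 = (Q^2)² = [[5,3],[3,2]]
Q^8 = (Q^4)² = [[34,21],[21,13]]
Q^17 = (Q^8)²·Q = [[598,273],[273,325]]
Q^35 = (Q^17)²·Q = [[266,509],[509,419]]
F_35 mod 662 = Q^35[0][1] = 509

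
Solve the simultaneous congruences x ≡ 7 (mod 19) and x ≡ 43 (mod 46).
273

Using Chinese Remainder Theorem:
M = 19 × 46 = 874
M1 = 46, M2 = 19
y1 = 46^(-1) mod 19 = 12
y2 = 19^(-1) mod 46 = 17
x = (7×46×12 + 43×19×17) mod 874 = 273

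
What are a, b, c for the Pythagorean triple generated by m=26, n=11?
(555, 572, 797)

Euclid's formula: a = m² - n², b = 2mn, c = m² + n²
m = 26, n = 11
a = 26² - 11² = 676 - 121 = 555
b = 2 × 26 × 11 = 572
c = 26² + 11² = 676 + 121 = 797
Verification: 555² + 572² = 308025 + 327184 = 635209 = 797² ✓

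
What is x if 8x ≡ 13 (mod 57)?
x ≡ 23 (mod 57)

gcd(8, 57) = 1, which divides 13, so solutions exist.
Find 8^(-1) mod 57 by the extended Euclidean algorithm:
57 = 7 × 8 + 1  ⟹  1 = (1)·57 + (-7)·8
So (-7)·8 ≡ 1 (mod 57), i.e. 8^(-1) ≡ -7 ≡ 50 (mod 57).
x ≡ 50 × 13 = 650 ≡ 23 (mod 57).
Check: 8 × 23 = 184 ≡ 13 (mod 57).
Unique solution: x ≡ 23 (mod 57)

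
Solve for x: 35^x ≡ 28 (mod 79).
67

Baby-step giant-step with step n = ⌈√79⌉ = 9.
Baby steps 35^j mod 79 (j:value) for j=0..8: 0:1, 1:35, 2:40, 3:57, 4:20, 5:68, 6:10, 7:34, 8:5.
Giant-step multiplier: 35^(-9) ≡ 35^(78-9) = 35^69 ≡ 14 (mod 79).
Giant steps γ_i = 28·14^i mod 79: γ_0=28, γ_1=76, γ_2=37, γ_3=44, γ_4=63, γ_5=13, γ_6=24, γ_7=20 (in table at j=4).
x = i·n + j = 7·9 + 4 = 67.
Check: 35^67 ≡ 28 (mod 79).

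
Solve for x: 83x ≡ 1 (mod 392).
307

gcd(83, 392) = 1, so the inverse exists.
Extended Euclidean algorithm on (392, 83):
392 = 4 × 83 + 60  ⟹  60 = (1)·392 + (-4)·83
83 = 1 × 60 + 23  ⟹  23 = (-1)·392 + (5)·83
60 = 2 × 23 + 14  ⟹  14 = (3)·392 + (-14)·83
23 = 1 × 14 + 9  ⟹  9 = (-4)·392 + (19)·83
14 = 1 × 9 + 5  ⟹  5 = (7)·392 + (-33)·83
9 = 1 × 5 + 4  ⟹  4 = (-11)·392 + (52)·83
5 = 1 × 4 + 1  ⟹  1 = (18)·392 + (-85)·83
So (-85)·83 ≡ 1 (mod 392), i.e. 83^(-1) ≡ -85 ≡ 307 (mod 392).
Check: 83 × 307 = 25481 ≡ 1 (mod 392)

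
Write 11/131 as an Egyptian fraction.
1/12 + 1/1572

Greedy algorithm:
11/131: ceiling(131/11) = 12, use 1/12
1/1572: ceiling(1572/1) = 1572, use 1/1572
Result: 11/131 = 1/12 + 1/1572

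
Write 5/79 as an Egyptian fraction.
1/16 + 1/1264

Greedy algorithm:
5/79: ceiling(79/5) = 16, use 1/16
1/1264: ceiling(1264/1) = 1264, use 1/1264
Result: 5/79 = 1/16 + 1/1264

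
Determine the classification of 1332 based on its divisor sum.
abundant

Proper divisors of 1332: sum = 1 + 2 + 3 + 4 + 6 + 9 + 12 + 18 + ... + 222 + 333 + 444 + 666 (17 divisors) = 2126
Since 2126 > 1332, 1332 is abundant.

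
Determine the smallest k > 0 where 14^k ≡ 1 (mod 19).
18

19 is prime, so ord(14) divides φ(19) = 18.
Divisors of 18: 1, 2, 3, 6, 9, 18.
Repeated squaring: 14^1 ≡ 14, 14^2 ≡ 6, 14^4 ≡ 17, 14^8 ≡ 4, 14^16 ≡ 16 (mod 19).
Test 14^d mod 19 for each divisor d in increasing order:
14^1 ≡ 14
14^2 ≡ 6
14^3 = 14^2·14^1 ≡ 8
14^6 = 14^4·14^2 ≡ 7
14^9 = 14^8·14^1 ≡ 18
14^18 = 14^16·14^2 ≡ 1  ← first divisor giving 1
The order is 18.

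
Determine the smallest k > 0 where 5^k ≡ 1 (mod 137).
136

137 is prime, so ord(5) divides φ(137) = 136.
Divisors of 136: 1, 2, 4, 8, 17, 34, 68, 136.
Repeated squaring: 5^1 ≡ 5, 5^2 ≡ 25, 5^4 ≡ 77, 5^8 ≡ 38, 5^16 ≡ 74, 5^32 ≡ 133, 5^64 ≡ 16, 5^128 ≡ 119 (mod 137).
Test 5^d mod 137 for each divisor d in increasing order:
5^1 ≡ 5
5^2 ≡ 25
5^4 ≡ 77
5^8 ≡ 38
5^17 = 5^16·5^1 ≡ 96
5^34 = 5^32·5^2 ≡ 37
5^68 = 5^64·5^4 ≡ 136
5^136 = 5^128·5^8 ≡ 1  ← first divisor giving 1
The order is 136.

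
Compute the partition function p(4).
5

p(n) counts ways to write n as a sum of positive integers (order ignored).
Examples: 4; 3 + 1; 2 + 2; 2 + 1 + 1; 1 + 1 + 1 + 1
p(4) = 5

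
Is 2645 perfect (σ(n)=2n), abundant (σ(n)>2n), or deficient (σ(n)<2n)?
deficient

Proper divisors of 2645: sum = 1 + 5 + 23 + 115 + 529 = 673
Since 673 < 2645, 2645 is deficient.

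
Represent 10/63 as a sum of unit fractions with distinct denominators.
1/7 + 1/63

Greedy algorithm:
10/63: ceiling(63/10) = 7, use 1/7
1/63: ceiling(63/1) = 63, use 1/63
Result: 10/63 = 1/7 + 1/63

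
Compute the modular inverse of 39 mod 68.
7

gcd(39, 68) = 1, so the inverse exists.
Extended Euclidean algorithm on (68, 39):
68 = 1 × 39 + 29  ⟹  29 = (1)·68 + (-1)·39
39 = 1 × 29 + 10  ⟹  10 = (-1)·68 + (2)·39
29 = 2 × 10 + 9  ⟹  9 = (3)·68 + (-5)·39
10 = 1 × 9 + 1  ⟹  1 = (-4)·68 + (7)·39
So (7)·39 ≡ 1 (mod 68), i.e. 39^(-1) ≡ 7 (mod 68).
Check: 39 × 7 = 273 ≡ 1 (mod 68)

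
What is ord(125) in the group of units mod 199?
11

199 is prime, so ord(125) divides φ(199) = 198.
Divisors of 198: 1, 2, 3, 6, 9, 11, 18, 22, 33, 66, 99, 198.
Repeated squaring: 125^1 ≡ 125, 125^2 ≡ 103, 125^4 ≡ 62, 125^8 ≡ 63, 125^16 ≡ 188, 125^32 ≡ 121, 125^64 ≡ 114, 125^128 ≡ 61 (mod 199).
Test 125^d mod 199 for each divisor d in increasing order:
125^1 ≡ 125
125^2 ≡ 103
125^3 = 125^2·125^1 ≡ 139
125^6 = 125^4·125^2 ≡ 18
125^9 = 125^8·125^1 ≡ 114
125^11 = 125^8·125^2·125^1 ≡ 1  ← first divisor giving 1
The order is 11.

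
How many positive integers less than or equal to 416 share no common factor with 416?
192

416 = 2^5 × 13
φ(n) = n × ∏(1 - 1/p) for each prime p dividing n
φ(416) = 416 × (1 - 1/2) × (1 - 1/13) = 192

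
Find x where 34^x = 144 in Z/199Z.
84

Baby-step giant-step with step n = ⌈√199⌉ = 15.
Baby steps 34^j mod 199 (j:value) for j=0..14: 0:1, 1:34, 2:161, 3:101, 4:51, 5:142, 6:52, 7:176, 8:14, 9:78, 10:65, 11:21, 12:117, 13:197, 14:131.
Giant-step multiplier: 34^(-15) ≡ 34^(198-15) = 34^183 ≡ 55 (mod 199).
Giant steps γ_i = 144·55^i mod 199: γ_0=144, γ_1=159, γ_2=188, γ_3=191, γ_4=157, γ_5=78 (in table at j=9).
x = i·n + j = 5·15 + 9 = 84.
Check: 34^84 ≡ 144 (mod 199).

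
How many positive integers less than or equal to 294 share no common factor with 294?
84

294 = 2 × 3 × 7^2
φ(n) = n × ∏(1 - 1/p) for each prime p dividing n
φ(294) = 294 × (1 - 1/2) × (1 - 1/3) × (1 - 1/7) = 84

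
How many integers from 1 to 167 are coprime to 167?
166

167 = 167
φ(n) = n × ∏(1 - 1/p) for each prime p dividing n
φ(167) = 167 × (1 - 1/167) = 166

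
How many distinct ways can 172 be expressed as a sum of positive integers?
330495499613

p(n) counts ways to write n as a sum of positive integers (order ignored).
Euler's pentagonal recurrence: p(k) = p(k-1) + p(k-2) - p(k-5) - p(k-7) + p(k-12) + p(k-15) - ... (offsets j(3j∓1)/2, signs ++--, p(0)=1, p(<0)=0).
DP table for k = 0..171: p(0)=1, p(1)=1, p(2)=2, p(3)=3, p(4)=5, p(5)=7, p(6)=11, p(7)=15, p(8)=22, p(9)=30, p(10)=42, p(11)=56, p(12)=77, p(13)=101, p(14)=135, p(15)=176, p(16)=231, p(17)=297, p(18)=385, p(19)=490, p(20)=627, p(21)=792, p(22)=1002, p(23)=1255, p(24)=1575, p(25)=1958, p(26)=2436, p(27)=3010, p(28)=3718, p(29)=4565, p(30)=5604, p(31)=6842, p(32)=8349, p(33)=10143, p(34)=12310, p(35)=14883, p(36)=17977, p(37)=21637, p(38)=26015, p(39)=31185, p(40)=37338, p(41)=44583, p(42)=53174, p(43)=63261, p(44)=75175, p(45)=89134, p(46)=105558, p(47)=124754, p(48)=147273, p(49)=173525, p(50)=204226, p(51)=239943, p(52)=281589, p(53)=329931, p(54)=386155, p(55)=451276, p(56)=526823, p(57)=614154, p(58)=715220, p(59)=831820, p(60)=966467, p(61)=1121505, p(62)=1300156, p(63)=1505499, p(64)=1741630, p(65)=2012558, p(66)=2323520, p(67)=2679689, p(68)=3087735, p(69)=3554345, p(70)=4087968, p(71)=4697205, p(72)=5392783, p(73)=6185689, p(74)=7089500, p(75)=8118264, p(76)=9289091, p(77)=10619863, p(78)=12132164, p(79)=13848650, p(80)=15796476, p(81)=18004327, p(82)=20506255, p(83)=23338469, p(84)=26543660, p(85)=30167357, p(86)=34262962, p(87)=38887673, p(88)=44108109, p(89)=49995925, p(90)=56634173, p(91)=64112359, p(92)=72533807, p(93)=82010177, p(94)=92669720, p(95)=104651419, p(96)=118114304, p(97)=133230930, p(98)=150198136, p(99)=169229875, p(100)=190569292, p(101)=214481126, p(102)=241265379, p(103)=271248950, p(104)=304801365, p(105)=342325709, p(106)=384276336, p(107)=431149389, p(108)=483502844, p(109)=541946240, p(110)=607163746, p(111)=679903203, p(112)=761002156, p(113)=851376628, p(114)=952050665, p(115)=1064144451, p(116)=1188908248, p(117)=1327710076, p(118)=1482074143, p(119)=1653668665, p(120)=1844349560, p(121)=2056148051, p(122)=2291320912, p(123)=2552338241, p(124)=2841940500, p(125)=3163127352, p(126)=3519222692, p(127)=3913864295, p(128)=4351078600, p(129)=4835271870, p(130)=5371315400, p(131)=5964539504, p(132)=6620830889, p(133)=7346629512, p(134)=8149040695, p(135)=9035836076, p(136)=10015581680, p(137)=11097645016, p(138)=12292341831, p(139)=13610949895, p(140)=15065878135, p(141)=16670689208, p(142)=18440293320, p(143)=20390982757, p(144)=22540654445, p(145)=24908858009, p(146)=27517052599, p(147)=30388671978, p(148)=33549419497, p(149)=37027355200, p(150)=40853235313, p(151)=45060624582, p(152)=49686288421, p(153)=54770336324, p(154)=60356673280, p(155)=66493182097, p(156)=73232243759, p(157)=80630964769, p(158)=88751778802, p(159)=97662728555, p(160)=107438159466, p(161)=118159068427, p(162)=129913904637, p(163)=142798995930, p(164)=156919475295, p(165)=172389800255, p(166)=189334822579, p(167)=207890420102, p(168)=228204732751, p(169)=250438925115, p(170)=274768617130, p(171)=301384802048.
Final step: p(172) = p(171) + p(170) - p(167) - p(165) + p(160) + p(157) - p(150) - p(146) + p(137) + p(132) - p(121) - p(115) + p(102) + p(95) - p(80) - p(72) + p(55) + p(46) - p(27) - p(17)
= 301384802048 + 274768617130 - 207890420102 - 172389800255 + 107438159466 + 80630964769 - 40853235313 - 27517052599 + 11097645016 + 6620830889 - 2056148051 - 1064144451 + 241265379 + 104651419 - 15796476 - 5392783 + 451276 + 105558 - 3010 - 297
= 330495499613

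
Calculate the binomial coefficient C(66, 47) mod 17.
9

Using Lucas' theorem:
Write n=66 and k=47 in base 17:
n in base 17: [3, 15]
k in base 17: [2, 13]
C(66,47) mod 17 = ∏ C(n_i, k_i) mod 17
Digit binomials (mod 17): C(3,2) = 3; C(15,13) = 105 ≡ 3
Product: 3 × 3 = 9 ≡ 9 (mod 17)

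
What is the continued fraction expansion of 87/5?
[17; 2, 2]

Euclidean algorithm steps:
87 = 17 × 5 + 2
5 = 2 × 2 + 1
2 = 2 × 1 + 0
Continued fraction: [17; 2, 2]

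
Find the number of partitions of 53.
329931

p(n) counts ways to write n as a sum of positive integers (order ignored).
Euler's pentagonal recurrence: p(k) = p(k-1) + p(k-2) - p(k-5) - p(k-7) + p(k-12) + p(k-15) - ... (offsets j(3j∓1)/2, signs ++--, p(0)=1, p(<0)=0).
DP table for k = 0..52: p(0)=1, p(1)=1, p(2)=2, p(3)=3, p(4)=5, p(5)=7, p(6)=11, p(7)=15, p(8)=22, p(9)=30, p(10)=42, p(11)=56, p(12)=77, p(13)=101, p(14)=135, p(15)=176, p(16)=231, p(17)=297, p(18)=385, p(19)=490, p(20)=627, p(21)=792, p(22)=1002, p(23)=1255, p(24)=1575, p(25)=1958, p(26)=2436, p(27)=3010, p(28)=3718, p(29)=4565, p(30)=5604, p(31)=6842, p(32)=8349, p(33)=10143, p(34)=12310, p(35)=14883, p(36)=17977, p(37)=21637, p(38)=26015, p(39)=31185, p(40)=37338, p(41)=44583, p(42)=53174, p(43)=63261, p(44)=75175, p(45)=89134, p(46)=105558, p(47)=124754, p(48)=147273, p(49)=173525, p(50)=204226, p(51)=239943, p(52)=281589.
Final step: p(53) = p(52) + p(51) - p(48) - p(46) + p(41) + p(38) - p(31) - p(27) + p(18) + p(13) - p(2)
= 281589 + 239943 - 147273 - 105558 + 44583 + 26015 - 6842 - 3010 + 385 + 101 - 2
= 329931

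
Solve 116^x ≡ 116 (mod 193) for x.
1

Baby-step giant-step with step n = ⌈√193⌉ = 14.
Baby steps 116^j mod 193 (j:value) for j=0..13: 0:1, 1:116, 2:139, 3:105, 4:21, 5:120, 6:24, 7:82, 8:55, 9:11, 10:118, 11:178, 12:190, 13:38.
h = 116 is already in the table at j=1, so x = 1.
Check: 116^1 ≡ 116 (mod 193).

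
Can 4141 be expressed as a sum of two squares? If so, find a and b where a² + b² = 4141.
35² + 54² (a=35, b=54)

Factorization: 4141 = 41 × 101
By Fermat: n is sum of two squares iff every prime p ≡ 3 (mod 4) appears to even power.
All primes ≡ 3 (mod 4) appear to even power.
Search a = 0, 1, 2, … for 4141 - a² a perfect square: first hit at a = 35: 4141 - 1225 = 2916 = 54².
4141 = 35² + 54² = 1225 + 2916 ✓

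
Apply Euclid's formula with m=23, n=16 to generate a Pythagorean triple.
(273, 736, 785)

Euclid's formula: a = m² - n², b = 2mn, c = m² + n²
m = 23, n = 16
a = 23² - 16² = 529 - 256 = 273
b = 2 × 23 × 16 = 736
c = 23² + 16² = 529 + 256 = 785
Verification: 273² + 736² = 74529 + 541696 = 616225 = 785² ✓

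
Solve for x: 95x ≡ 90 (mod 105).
x ≡ 12 (mod 21)

gcd(95, 105) = 5, which divides 90, so solutions exist.
Divide through by 5: 19x ≡ 18 (mod 21).
Find 19^(-1) mod 21 by the extended Euclidean algorithm:
21 = 1 × 19 + 2  ⟹  2 = (1)·21 + (-1)·19
19 = 9 × 2 + 1  ⟹  1 = (-9)·21 + (10)·19
So (10)·19 ≡ 1 (mod 21), i.e. 19^(-1) ≡ 10 (mod 21).
x ≡ 10 × 18 = 180 ≡ 12 (mod 21).
Check: 95 × 12 = 1140 ≡ 90 (mod 105).
x ≡ 12 (mod 21), giving 5 solutions mod 105.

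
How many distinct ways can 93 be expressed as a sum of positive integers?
82010177

p(n) counts ways to write n as a sum of positive integers (order ignored).
Euler's pentagonal recurrence: p(k) = p(k-1) + p(k-2) - p(k-5) - p(k-7) + p(k-12) + p(k-15) - ... (offsets j(3j∓1)/2, signs ++--, p(0)=1, p(<0)=0).
DP table for k = 0..92: p(0)=1, p(1)=1, p(2)=2, p(3)=3, p(4)=5, p(5)=7, p(6)=11, p(7)=15, p(8)=22, p(9)=30, p(10)=42, p(11)=56, p(12)=77, p(13)=101, p(14)=135, p(15)=176, p(16)=231, p(17)=297, p(18)=385, p(19)=490, p(20)=627, p(21)=792, p(22)=1002, p(23)=1255, p(24)=1575, p(25)=1958, p(26)=2436, p(27)=3010, p(28)=3718, p(29)=4565, p(30)=5604, p(31)=6842, p(32)=8349, p(33)=10143, p(34)=12310, p(35)=14883, p(36)=17977, p(37)=21637, p(38)=26015, p(39)=31185, p(40)=37338, p(41)=44583, p(42)=53174, p(43)=63261, p(44)=75175, p(45)=89134, p(46)=105558, p(47)=124754, p(48)=147273, p(49)=173525, p(50)=204226, p(51)=239943, p(52)=281589, p(53)=329931, p(54)=386155, p(55)=451276, p(56)=526823, p(57)=614154, p(58)=715220, p(59)=831820, p(60)=966467, p(61)=1121505, p(62)=1300156, p(63)=1505499, p(64)=1741630, p(65)=2012558, p(66)=2323520, p(67)=2679689, p(68)=3087735, p(69)=3554345, p(70)=4087968, p(71)=4697205, p(72)=5392783, p(73)=6185689, p(74)=7089500, p(75)=8118264, p(76)=9289091, p(77)=10619863, p(78)=12132164, p(79)=13848650, p(80)=15796476, p(81)=18004327, p(82)=20506255, p(83)=23338469, p(84)=26543660, p(85)=30167357, p(86)=34262962, p(87)=38887673, p(88)=44108109, p(89)=49995925, p(90)=56634173, p(91)=64112359, p(92)=72533807.
Final step: p(93) = p(92) + p(91) - p(88) - p(86) + p(81) + p(78) - p(71) - p(67) + p(58) + p(53) - p(42) - p(36) + p(23) + p(16) - p(1)
= 72533807 + 64112359 - 44108109 - 34262962 + 18004327 + 12132164 - 4697205 - 2679689 + 715220 + 329931 - 53174 - 17977 + 1255 + 231 - 1
= 82010177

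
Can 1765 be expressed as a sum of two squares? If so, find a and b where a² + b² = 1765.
1² + 42² (a=1, b=42)

Factorization: 1765 = 5 × 353
By Fermat: n is sum of two squares iff every prime p ≡ 3 (mod 4) appears to even power.
All primes ≡ 3 (mod 4) appear to even power.
Search a = 0, 1, 2, … for 1765 - a² a perfect square: first hit at a = 1: 1765 - 1 = 1764 = 42².
1765 = 1² + 42² = 1 + 1764 ✓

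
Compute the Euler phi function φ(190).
72

190 = 2 × 5 × 19
φ(n) = n × ∏(1 - 1/p) for each prime p dividing n
φ(190) = 190 × (1 - 1/2) × (1 - 1/5) × (1 - 1/19) = 72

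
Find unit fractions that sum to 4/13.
1/4 + 1/18 + 1/468

Greedy algorithm:
4/13: ceiling(13/4) = 4, use 1/4
3/52: ceiling(52/3) = 18, use 1/18
1/468: ceiling(468/1) = 468, use 1/468
Result: 4/13 = 1/4 + 1/18 + 1/468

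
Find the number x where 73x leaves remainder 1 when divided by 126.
19

gcd(73, 126) = 1, so the inverse exists.
Extended Euclidean algorithm on (126, 73):
126 = 1 × 73 + 53  ⟹  53 = (1)·126 + (-1)·73
73 = 1 × 53 + 20  ⟹  20 = (-1)·126 + (2)·73
53 = 2 × 20 + 13  ⟹  13 = (3)·126 + (-5)·73
20 = 1 × 13 + 7  ⟹  7 = (-4)·126 + (7)·73
13 = 1 × 7 + 6  ⟹  6 = (7)·126 + (-12)·73
7 = 1 × 6 + 1  ⟹  1 = (-11)·126 + (19)·73
So (19)·73 ≡ 1 (mod 126), i.e. 73^(-1) ≡ 19 (mod 126).
Check: 73 × 19 = 1387 ≡ 1 (mod 126)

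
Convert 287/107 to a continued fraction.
[2; 1, 2, 6, 1, 4]

Euclidean algorithm steps:
287 = 2 × 107 + 73
107 = 1 × 73 + 34
73 = 2 × 34 + 5
34 = 6 × 5 + 4
5 = 1 × 4 + 1
4 = 4 × 1 + 0
Continued fraction: [2; 1, 2, 6, 1, 4]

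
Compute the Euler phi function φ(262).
130

262 = 2 × 131
φ(n) = n × ∏(1 - 1/p) for each prime p dividing n
φ(262) = 262 × (1 - 1/2) × (1 - 1/131) = 130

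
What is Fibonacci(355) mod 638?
5

Matrix identity: Q^n = [[F_(n+1), F_n], [F_n, F_(n-1)]] with Q = [[1,1],[1,0]].
n = 355 = 101100011₂. Square-and-multiply, entries mod 638:
Q^1 = [[1,1],[1,0]]
Q^2 = (Q^1)² = [[2,1],[1,1]]
Q^5 = (Q^2)²·Q = [[8,5],[5,3]]
Q^11 = (Q^5)²·Q = [[144,89],[89,55]]
Q^22 = (Q^11)² = [[585,485],[485,100]]
Q^44 = (Q^22)² = [[60,465],[465,233]]
Q^88 = (Q^44)² = [[353,351],[351,2]]
Q^177 = (Q^88)²·Q = [[461,266],[266,195]]
Q^355 = (Q^177)²·Q = [[327,5],[5,322]]
F_355 mod 638 = Q^355[0][1] = 5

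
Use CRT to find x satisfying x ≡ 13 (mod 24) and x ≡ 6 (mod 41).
949

Using Chinese Remainder Theorem:
M = 24 × 41 = 984
M1 = 41, M2 = 24
y1 = 41^(-1) mod 24 = 17
y2 = 24^(-1) mod 41 = 12
x = (13×41×17 + 6×24×12) mod 984 = 949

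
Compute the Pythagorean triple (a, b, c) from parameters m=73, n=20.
(4929, 2920, 5729)

Euclid's formula: a = m² - n², b = 2mn, c = m² + n²
m = 73, n = 20
a = 73² - 20² = 5329 - 400 = 4929
b = 2 × 73 × 20 = 2920
c = 73² + 20² = 5329 + 400 = 5729
Verification: 4929² + 2920² = 24295041 + 8526400 = 32821441 = 5729² ✓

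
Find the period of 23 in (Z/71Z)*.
14

71 is prime, so ord(23) divides φ(71) = 70.
Divisors of 70: 1, 2, 5, 7, 10, 14, 35, 70.
Repeated squaring: 23^1 ≡ 23, 23^2 ≡ 32, 23^4 ≡ 30, 23^8 ≡ 48, 23^16 ≡ 32, 23^32 ≡ 30, 23^64 ≡ 48 (mod 71).
Test 23^d mod 71 for each divisor d in increasing order:
23^1 ≡ 23
23^2 ≡ 32
23^5 = 23^4·23^1 ≡ 51
23^7 = 23^4·23^2·23^1 ≡ 70
23^10 = 23^8·23^2 ≡ 45
23^14 = 23^8·23^4·23^2 ≡ 1  ← first divisor giving 1
The order is 14.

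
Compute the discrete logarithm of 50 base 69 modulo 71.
22

Baby-step giant-step with step n = ⌈√71⌉ = 9.
Baby steps 69^j mod 71 (j:value) for j=0..8: 0:1, 1:69, 2:4, 3:63, 4:16, 5:39, 6:64, 7:14, 8:43.
Giant-step multiplier: 69^(-9) ≡ 69^(70-9) = 69^61 ≡ 52 (mod 71).
Giant steps γ_i = 50·52^i mod 71: γ_0=50, γ_1=44, γ_2=16 (in table at j=4).
x = i·n + j = 2·9 + 4 = 22.
Check: 69^22 ≡ 50 (mod 71).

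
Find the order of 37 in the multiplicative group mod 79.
78

79 is prime, so ord(37) divides φ(79) = 78.
Divisors of 78: 1, 2, 3, 6, 13, 26, 39, 78.
Repeated squaring: 37^1 ≡ 37, 37^2 ≡ 26, 37^4 ≡ 44, 37^8 ≡ 40, 37^16 ≡ 20, 37^32 ≡ 5, 37^64 ≡ 25 (mod 79).
Test 37^d mod 79 for each divisor d in increasing order:
37^1 ≡ 37
37^2 ≡ 26
37^3 = 37^2·37^1 ≡ 14
37^6 = 37^4·37^2 ≡ 38
37^13 = 37^8·37^4·37^1 ≡ 24
37^26 = 37^16·37^8·37^2 ≡ 23
37^39 = 37^32·37^4·37^2·37^1 ≡ 78
37^78 = 37^64·37^8·37^4·37^2 ≡ 1  ← first divisor giving 1
The order is 78.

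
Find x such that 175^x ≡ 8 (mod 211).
111

Baby-step giant-step with step n = ⌈√211⌉ = 15.
Baby steps 175^j mod 211 (j:value) for j=0..14: 0:1, 1:175, 2:30, 3:186, 4:56, 5:94, 6:203, 7:77, 8:182, 9:200, 10:185, 11:92, 12:64, 13:17, 14:21.
Giant-step multiplier: 175^(-15) ≡ 175^(210-15) = 175^195 ≡ 12 (mod 211).
Giant steps γ_i = 8·12^i mod 211: γ_0=8, γ_1=96, γ_2=97, γ_3=109, γ_4=42, γ_5=82, γ_6=140, γ_7=203 (in table at j=6).
x = i·n + j = 7·15 + 6 = 111.
Check: 175^111 ≡ 8 (mod 211).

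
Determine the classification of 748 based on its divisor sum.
abundant

Proper divisors of 748: sum = 1 + 2 + 4 + 11 + 17 + 22 + 34 + 44 + 68 + 187 + 374 = 764
Since 764 > 748, 748 is abundant.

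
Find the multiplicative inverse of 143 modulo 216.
71

gcd(143, 216) = 1, so the inverse exists.
Extended Euclidean algorithm on (216, 143):
216 = 1 × 143 + 73  ⟹  73 = (1)·216 + (-1)·143
143 = 1 × 73 + 70  ⟹  70 = (-1)·216 + (2)·143
73 = 1 × 70 + 3  ⟹  3 = (2)·216 + (-3)·143
70 = 23 × 3 + 1  ⟹  1 = (-47)·216 + (71)·143
So (71)·143 ≡ 1 (mod 216), i.e. 143^(-1) ≡ 71 (mod 216).
Check: 143 × 71 = 10153 ≡ 1 (mod 216)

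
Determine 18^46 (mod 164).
100

Repeated squaring. Binary of 46 = 101110.
18^1 ≡ 18 (mod 164); 18^2 ≡ 160 (mod 164); 18^4 ≡ 16 (mod 164); 18^8 ≡ 92 (mod 164); 18^16 ≡ 100 (mod 164); 18^32 ≡ 160 (mod 164)
18^46 = 18^2 × 18^4 × 18^8 × 18^32 ≡ 100 (mod 164)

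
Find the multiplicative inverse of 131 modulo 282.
155

gcd(131, 282) = 1, so the inverse exists.
Extended Euclidean algorithm on (282, 131):
282 = 2 × 131 + 20  ⟹  20 = (1)·282 + (-2)·131
131 = 6 × 20 + 11  ⟹  11 = (-6)·282 + (13)·131
20 = 1 × 11 + 9  ⟹  9 = (7)·282 + (-15)·131
11 = 1 × 9 + 2  ⟹  2 = (-13)·282 + (28)·131
9 = 4 × 2 + 1  ⟹  1 = (59)·282 + (-127)·131
So (-127)·131 ≡ 1 (mod 282), i.e. 131^(-1) ≡ -127 ≡ 155 (mod 282).
Check: 131 × 155 = 20305 ≡ 1 (mod 282)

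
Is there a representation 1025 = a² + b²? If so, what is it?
1² + 32² (a=1, b=32)

Factorization: 1025 = 5^2 × 41
By Fermat: n is sum of two squares iff every prime p ≡ 3 (mod 4) appears to even power.
All primes ≡ 3 (mod 4) appear to even power.
Search a = 0, 1, 2, … for 1025 - a² a perfect square: first hit at a = 1: 1025 - 1 = 1024 = 32².
1025 = 1² + 32² = 1 + 1024 ✓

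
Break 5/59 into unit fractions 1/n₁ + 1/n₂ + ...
1/12 + 1/708

Greedy algorithm:
5/59: ceiling(59/5) = 12, use 1/12
1/708: ceiling(708/1) = 708, use 1/708
Result: 5/59 = 1/12 + 1/708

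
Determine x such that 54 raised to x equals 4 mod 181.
98

Baby-step giant-step with step n = ⌈√181⌉ = 14.
Baby steps 54^j mod 181 (j:value) for j=0..13: 0:1, 1:54, 2:20, 3:175, 4:38, 5:61, 6:36, 7:134, 8:177, 9:146, 10:101, 11:24, 12:29, 13:118.
Giant-step multiplier: 54^(-14) ≡ 54^(180-14) = 54^166 ≡ 137 (mod 181).
Giant steps γ_i = 4·137^i mod 181: γ_0=4, γ_1=5, γ_2=142, γ_3=87, γ_4=154, γ_5=102, γ_6=37, γ_7=1 (in table at j=0).
x = i·n + j = 7·14 + 0 = 98.
Check: 54^98 ≡ 4 (mod 181).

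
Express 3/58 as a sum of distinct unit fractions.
1/20 + 1/580

Greedy algorithm:
3/58: ceiling(58/3) = 20, use 1/20
1/580: ceiling(580/1) = 580, use 1/580
Result: 3/58 = 1/20 + 1/580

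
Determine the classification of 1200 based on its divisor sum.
abundant

Proper divisors of 1200: sum = 1 + 2 + 3 + 4 + 5 + 6 + 8 + 10 + ... + 240 + 300 + 400 + 600 (29 divisors) = 2644
Since 2644 > 1200, 1200 is abundant.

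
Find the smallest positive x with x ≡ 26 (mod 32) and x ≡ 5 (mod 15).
410

Using Chinese Remainder Theorem:
M = 32 × 15 = 480
M1 = 15, M2 = 32
y1 = 15^(-1) mod 32 = 15
y2 = 32^(-1) mod 15 = 8
x = (26×15×15 + 5×32×8) mod 480 = 410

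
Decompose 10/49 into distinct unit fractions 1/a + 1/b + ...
1/5 + 1/245

Greedy algorithm:
10/49: ceiling(49/10) = 5, use 1/5
1/245: ceiling(245/1) = 245, use 1/245
Result: 10/49 = 1/5 + 1/245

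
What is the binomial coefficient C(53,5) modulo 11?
5

Using Lucas' theorem:
Write n=53 and k=5 in base 11:
n in base 11: [4, 9]
k in base 11: [0, 5]
C(53,5) mod 11 = ∏ C(n_i, k_i) mod 11
Digit binomials (mod 11): C(4,0) = 1; C(9,5) = 126 ≡ 5
Product: 1 × 5 = 5 ≡ 5 (mod 11)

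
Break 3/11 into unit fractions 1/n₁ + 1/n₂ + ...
1/4 + 1/44

Greedy algorithm:
3/11: ceiling(11/3) = 4, use 1/4
1/44: ceiling(44/1) = 44, use 1/44
Result: 3/11 = 1/4 + 1/44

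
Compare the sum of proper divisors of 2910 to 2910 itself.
abundant

Proper divisors of 2910: sum = 1 + 2 + 3 + 5 + 6 + 10 + 15 + 30 + 97 + 194 + 291 + 485 + 582 + 970 + 1455 = 4146
Since 4146 > 2910, 2910 is abundant.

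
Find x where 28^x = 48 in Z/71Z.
20

Baby-step giant-step with step n = ⌈√71⌉ = 9.
Baby steps 28^j mod 71 (j:value) for j=0..8: 0:1, 1:28, 2:3, 3:13, 4:9, 5:39, 6:27, 7:46, 8:10.
Giant-step multiplier: 28^(-9) ≡ 28^(70-9) = 28^61 ≡ 53 (mod 71).
Giant steps γ_i = 48·53^i mod 71: γ_0=48, γ_1=59, γ_2=3 (in table at j=2).
x = i·n + j = 2·9 + 2 = 20.
Check: 28^20 ≡ 48 (mod 71).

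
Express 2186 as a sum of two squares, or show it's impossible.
31² + 35² (a=31, b=35)

Factorization: 2186 = 2 × 1093
By Fermat: n is sum of two squares iff every prime p ≡ 3 (mod 4) appears to even power.
All primes ≡ 3 (mod 4) appear to even power.
Search a = 0, 1, 2, … for 2186 - a² a perfect square: first hit at a = 31: 2186 - 961 = 1225 = 35².
2186 = 31² + 35² = 961 + 1225 ✓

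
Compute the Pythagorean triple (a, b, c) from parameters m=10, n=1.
(99, 20, 101)

Euclid's formula: a = m² - n², b = 2mn, c = m² + n²
m = 10, n = 1
a = 10² - 1² = 100 - 1 = 99
b = 2 × 10 × 1 = 20
c = 10² + 1² = 100 + 1 = 101
Verification: 99² + 20² = 9801 + 400 = 10201 = 101² ✓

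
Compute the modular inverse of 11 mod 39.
32

gcd(11, 39) = 1, so the inverse exists.
Extended Euclidean algorithm on (39, 11):
39 = 3 × 11 + 6  ⟹  6 = (1)·39 + (-3)·11
11 = 1 × 6 + 5  ⟹  5 = (-1)·39 + (4)·11
6 = 1 × 5 + 1  ⟹  1 = (2)·39 + (-7)·11
So (-7)·11 ≡ 1 (mod 39), i.e. 11^(-1) ≡ -7 ≡ 32 (mod 39).
Check: 11 × 32 = 352 ≡ 1 (mod 39)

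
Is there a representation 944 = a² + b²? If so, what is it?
Not possible

Factorization: 944 = 2^4 × 59
By Fermat: n is sum of two squares iff every prime p ≡ 3 (mod 4) appears to even power.
Prime(s) ≡ 3 (mod 4) with odd exponent: [(59, 1)]
Therefore 944 cannot be expressed as a² + b².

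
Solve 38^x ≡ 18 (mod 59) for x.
13

Baby-step giant-step with step n = ⌈√59⌉ = 8.
Baby steps 38^j mod 59 (j:value) for j=0..7: 0:1, 1:38, 2:28, 3:2, 4:17, 5:56, 6:4, 7:34.
Giant-step multiplier: 38^(-8) ≡ 38^(58-8) = 38^50 ≡ 49 (mod 59).
Giant steps γ_i = 18·49^i mod 59: γ_0=18, γ_1=56 (in table at j=5).
x = i·n + j = 1·8 + 5 = 13.
Check: 38^13 ≡ 18 (mod 59).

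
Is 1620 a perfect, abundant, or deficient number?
abundant

Proper divisors of 1620: sum = 1 + 2 + 3 + 4 + 5 + 6 + 9 + 10 + ... + 324 + 405 + 540 + 810 (29 divisors) = 3462
Since 3462 > 1620, 1620 is abundant.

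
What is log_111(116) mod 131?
81

Baby-step giant-step with step n = ⌈√131⌉ = 12.
Baby steps 111^j mod 131 (j:value) for j=0..11: 0:1, 1:111, 2:7, 3:122, 4:49, 5:68, 6:81, 7:83, 8:43, 9:57, 10:39, 11:6.
Giant-step multiplier: 111^(-12) ≡ 111^(130-12) = 111^118 ≡ 12 (mod 131).
Giant steps γ_i = 116·12^i mod 131: γ_0=116, γ_1=82, γ_2=67, γ_3=18, γ_4=85, γ_5=103, γ_6=57 (in table at j=9).
x = i·n + j = 6·12 + 9 = 81.
Check: 111^81 ≡ 116 (mod 131).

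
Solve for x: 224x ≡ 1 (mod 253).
157

gcd(224, 253) = 1, so the inverse exists.
Extended Euclidean algorithm on (253, 224):
253 = 1 × 224 + 29  ⟹  29 = (1)·253 + (-1)·224
224 = 7 × 29 + 21  ⟹  21 = (-7)·253 + (8)·224
29 = 1 × 21 + 8  ⟹  8 = (8)·253 + (-9)·224
21 = 2 × 8 + 5  ⟹  5 = (-23)·253 + (26)·224
8 = 1 × 5 + 3  ⟹  3 = (31)·253 + (-35)·224
5 = 1 × 3 + 2  ⟹  2 = (-54)·253 + (61)·224
3 = 1 × 2 + 1  ⟹  1 = (85)·253 + (-96)·224
So (-96)·224 ≡ 1 (mod 253), i.e. 224^(-1) ≡ -96 ≡ 157 (mod 253).
Check: 224 × 157 = 35168 ≡ 1 (mod 253)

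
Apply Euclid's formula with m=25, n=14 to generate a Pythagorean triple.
(429, 700, 821)

Euclid's formula: a = m² - n², b = 2mn, c = m² + n²
m = 25, n = 14
a = 25² - 14² = 625 - 196 = 429
b = 2 × 25 × 14 = 700
c = 25² + 14² = 625 + 196 = 821
Verification: 429² + 700² = 184041 + 490000 = 674041 = 821² ✓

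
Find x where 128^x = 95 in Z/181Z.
93

Baby-step giant-step with step n = ⌈√181⌉ = 14.
Baby steps 128^j mod 181 (j:value) for j=0..13: 0:1, 1:128, 2:94, 3:86, 4:148, 5:120, 6:156, 7:58, 8:3, 9:22, 10:101, 11:77, 12:82, 13:179.
Giant-step multiplier: 128^(-14) ≡ 128^(180-14) = 128^166 ≡ 111 (mod 181).
Giant steps γ_i = 95·111^i mod 181: γ_0=95, γ_1=47, γ_2=149, γ_3=68, γ_4=127, γ_5=160, γ_6=22 (in table at j=9).
x = i·n + j = 6·14 + 9 = 93.
Check: 128^93 ≡ 95 (mod 181).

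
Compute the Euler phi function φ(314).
156

314 = 2 × 157
φ(n) = n × ∏(1 - 1/p) for each prime p dividing n
φ(314) = 314 × (1 - 1/2) × (1 - 1/157) = 156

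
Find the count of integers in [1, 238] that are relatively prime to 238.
96

238 = 2 × 7 × 17
φ(n) = n × ∏(1 - 1/p) for each prime p dividing n
φ(238) = 238 × (1 - 1/2) × (1 - 1/7) × (1 - 1/17) = 96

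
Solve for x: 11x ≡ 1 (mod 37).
27

gcd(11, 37) = 1, so the inverse exists.
Extended Euclidean algorithm on (37, 11):
37 = 3 × 11 + 4  ⟹  4 = (1)·37 + (-3)·11
11 = 2 × 4 + 3  ⟹  3 = (-2)·37 + (7)·11
4 = 1 × 3 + 1  ⟹  1 = (3)·37 + (-10)·11
So (-10)·11 ≡ 1 (mod 37), i.e. 11^(-1) ≡ -10 ≡ 27 (mod 37).
Check: 11 × 27 = 297 ≡ 1 (mod 37)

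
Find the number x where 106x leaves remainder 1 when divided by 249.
148

gcd(106, 249) = 1, so the inverse exists.
Extended Euclidean algorithm on (249, 106):
249 = 2 × 106 + 37  ⟹  37 = (1)·249 + (-2)·106
106 = 2 × 37 + 32  ⟹  32 = (-2)·249 + (5)·106
37 = 1 × 32 + 5  ⟹  5 = (3)·249 + (-7)·106
32 = 6 × 5 + 2  ⟹  2 = (-20)·249 + (47)·106
5 = 2 × 2 + 1  ⟹  1 = (43)·249 + (-101)·106
So (-101)·106 ≡ 1 (mod 249), i.e. 106^(-1) ≡ -101 ≡ 148 (mod 249).
Check: 106 × 148 = 15688 ≡ 1 (mod 249)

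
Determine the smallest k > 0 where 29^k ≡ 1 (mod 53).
26

53 is prime, so ord(29) divides φ(53) = 52.
Divisors of 52: 1, 2, 4, 13, 26, 52.
Repeated squaring: 29^1 ≡ 29, 29^2 ≡ 46, 29^4 ≡ 49, 29^8 ≡ 16, 29^16 ≡ 44, 29^32 ≡ 28 (mod 53).
Test 29^d mod 53 for each divisor d in increasing order:
29^1 ≡ 29
29^2 ≡ 46
29^4 ≡ 49
29^13 = 29^8·29^4·29^1 ≡ 52
29^26 = 29^16·29^8·29^2 ≡ 1  ← first divisor giving 1
The order is 26.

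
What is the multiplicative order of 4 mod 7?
3

7 is prime, so ord(4) divides φ(7) = 6.
Divisors of 6: 1, 2, 3, 6.
Repeated squaring: 4^1 ≡ 4, 4^2 ≡ 2, 4^4 ≡ 4 (mod 7).
Test 4^d mod 7 for each divisor d in increasing order:
4^1 ≡ 4
4^2 ≡ 2
4^3 = 4^2·4^1 ≡ 1  ← first divisor giving 1
The order is 3.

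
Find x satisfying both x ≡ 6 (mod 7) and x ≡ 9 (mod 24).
153

Using Chinese Remainder Theorem:
M = 7 × 24 = 168
M1 = 24, M2 = 7
y1 = 24^(-1) mod 7 = 5
y2 = 7^(-1) mod 24 = 7
x = (6×24×5 + 9×7×7) mod 168 = 153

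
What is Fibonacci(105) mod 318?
214

Matrix identity: Q^n = [[F_(n+1), F_n], [F_n, F_(n-1)]] with Q = [[1,1],[1,0]].
n = 105 = 1101001₂. Square-and-multiply, entries mod 318:
Q^1 = [[1,1],[1,0]]
Q^3 = (Q^1)²·Q = [[3,2],[2,1]]
Q^6 = (Q^3)² = [[13,8],[8,5]]
Q^13 = (Q^6)²·Q = [[59,233],[233,144]]
Q^26 = (Q^13)² = [[212,235],[235,295]]
Q^52 = (Q^26)² = [[317,213],[213,104]]
Q^105 = (Q^52)²·Q = [[211,214],[214,315]]
F_105 mod 318 = Q^105[0][1] = 214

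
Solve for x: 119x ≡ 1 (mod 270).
59

gcd(119, 270) = 1, so the inverse exists.
Extended Euclidean algorithm on (270, 119):
270 = 2 × 119 + 32  ⟹  32 = (1)·270 + (-2)·119
119 = 3 × 32 + 23  ⟹  23 = (-3)·270 + (7)·119
32 = 1 × 23 + 9  ⟹  9 = (4)·270 + (-9)·119
23 = 2 × 9 + 5  ⟹  5 = (-11)·270 + (25)·119
9 = 1 × 5 + 4  ⟹  4 = (15)·270 + (-34)·119
5 = 1 × 4 + 1  ⟹  1 = (-26)·270 + (59)·119
So (59)·119 ≡ 1 (mod 270), i.e. 119^(-1) ≡ 59 (mod 270).
Check: 119 × 59 = 7021 ≡ 1 (mod 270)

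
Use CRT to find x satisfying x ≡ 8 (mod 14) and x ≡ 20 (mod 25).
120

Using Chinese Remainder Theorem:
M = 14 × 25 = 350
M1 = 25, M2 = 14
y1 = 25^(-1) mod 14 = 9
y2 = 14^(-1) mod 25 = 9
x = (8×25×9 + 20×14×9) mod 350 = 120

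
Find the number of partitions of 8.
22

p(n) counts ways to write n as a sum of positive integers (order ignored).
Examples: 8; 7 + 1; 6 + 2; 6 + 1 + 1; 5 + 3; ... (22 total)
p(8) = 22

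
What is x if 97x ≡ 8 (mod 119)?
x ≡ 97 (mod 119)

gcd(97, 119) = 1, which divides 8, so solutions exist.
Find 97^(-1) mod 119 by the extended Euclidean algorithm:
119 = 1 × 97 + 22  ⟹  22 = (1)·119 + (-1)·97
97 = 4 × 22 + 9  ⟹  9 = (-4)·119 + (5)·97
22 = 2 × 9 + 4  ⟹  4 = (9)·119 + (-11)·97
9 = 2 × 4 + 1  ⟹  1 = (-22)·119 + (27)·97
So (27)·97 ≡ 1 (mod 119), i.e. 97^(-1) ≡ 27 (mod 119).
x ≡ 27 × 8 = 216 ≡ 97 (mod 119).
Check: 97 × 97 = 9409 ≡ 8 (mod 119).
Unique solution: x ≡ 97 (mod 119)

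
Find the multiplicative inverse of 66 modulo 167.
124

gcd(66, 167) = 1, so the inverse exists.
Extended Euclidean algorithm on (167, 66):
167 = 2 × 66 + 35  ⟹  35 = (1)·167 + (-2)·66
66 = 1 × 35 + 31  ⟹  31 = (-1)·167 + (3)·66
35 = 1 × 31 + 4  ⟹  4 = (2)·167 + (-5)·66
31 = 7 × 4 + 3  ⟹  3 = (-15)·167 + (38)·66
4 = 1 × 3 + 1  ⟹  1 = (17)·167 + (-43)·66
So (-43)·66 ≡ 1 (mod 167), i.e. 66^(-1) ≡ -43 ≡ 124 (mod 167).
Check: 66 × 124 = 8184 ≡ 1 (mod 167)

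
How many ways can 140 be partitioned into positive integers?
15065878135

p(n) counts ways to write n as a sum of positive integers (order ignored).
Euler's pentagonal recurrence: p(k) = p(k-1) + p(k-2) - p(k-5) - p(k-7) + p(k-12) + p(k-15) - ... (offsets j(3j∓1)/2, signs ++--, p(0)=1, p(<0)=0).
DP table for k = 0..139: p(0)=1, p(1)=1, p(2)=2, p(3)=3, p(4)=5, p(5)=7, p(6)=11, p(7)=15, p(8)=22, p(9)=30, p(10)=42, p(11)=56, p(12)=77, p(13)=101, p(14)=135, p(15)=176, p(16)=231, p(17)=297, p(18)=385, p(19)=490, p(20)=627, p(21)=792, p(22)=1002, p(23)=1255, p(24)=1575, p(25)=1958, p(26)=2436, p(27)=3010, p(28)=3718, p(29)=4565, p(30)=5604, p(31)=6842, p(32)=8349, p(33)=10143, p(34)=12310, p(35)=14883, p(36)=17977, p(37)=21637, p(38)=26015, p(39)=31185, p(40)=37338, p(41)=44583, p(42)=53174, p(43)=63261, p(44)=75175, p(45)=89134, p(46)=105558, p(47)=124754, p(48)=147273, p(49)=173525, p(50)=204226, p(51)=239943, p(52)=281589, p(53)=329931, p(54)=386155, p(55)=451276, p(56)=526823, p(57)=614154, p(58)=715220, p(59)=831820, p(60)=966467, p(61)=1121505, p(62)=1300156, p(63)=1505499, p(64)=1741630, p(65)=2012558, p(66)=2323520, p(67)=2679689, p(68)=3087735, p(69)=3554345, p(70)=4087968, p(71)=4697205, p(72)=5392783, p(73)=6185689, p(74)=7089500, p(75)=8118264, p(76)=9289091, p(77)=10619863, p(78)=12132164, p(79)=13848650, p(80)=15796476, p(81)=18004327, p(82)=20506255, p(83)=23338469, p(84)=26543660, p(85)=30167357, p(86)=34262962, p(87)=38887673, p(88)=44108109, p(89)=49995925, p(90)=56634173, p(91)=64112359, p(92)=72533807, p(93)=82010177, p(94)=92669720, p(95)=104651419, p(96)=118114304, p(97)=133230930, p(98)=150198136, p(99)=169229875, p(100)=190569292, p(101)=214481126, p(102)=241265379, p(103)=271248950, p(104)=304801365, p(105)=342325709, p(106)=384276336, p(107)=431149389, p(108)=483502844, p(109)=541946240, p(110)=607163746, p(111)=679903203, p(112)=761002156, p(113)=851376628, p(114)=952050665, p(115)=1064144451, p(116)=1188908248, p(117)=1327710076, p(118)=1482074143, p(119)=1653668665, p(120)=1844349560, p(121)=2056148051, p(122)=2291320912, p(123)=2552338241, p(124)=2841940500, p(125)=3163127352, p(126)=3519222692, p(127)=3913864295, p(128)=4351078600, p(129)=4835271870, p(130)=5371315400, p(131)=5964539504, p(132)=6620830889, p(133)=7346629512, p(134)=8149040695, p(135)=9035836076, p(136)=10015581680, p(137)=11097645016, p(138)=12292341831, p(139)=13610949895.
Final step: p(140) = p(139) + p(138) - p(135) - p(133) + p(128) + p(125) - p(118) - p(114) + p(105) + p(100) - p(89) - p(83) + p(70) + p(63) - p(48) - p(40) + p(23) + p(14)
= 13610949895 + 12292341831 - 9035836076 - 7346629512 + 4351078600 + 3163127352 - 1482074143 - 952050665 + 342325709 + 190569292 - 49995925 - 23338469 + 4087968 + 1505499 - 147273 - 37338 + 1255 + 135
= 15065878135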